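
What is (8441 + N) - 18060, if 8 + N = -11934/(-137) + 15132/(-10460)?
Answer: -3418231746/358255 ≈ -9541.3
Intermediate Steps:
N = 27823099/358255 (N = -8 + (-11934/(-137) + 15132/(-10460)) = -8 + (-11934*(-1/137) + 15132*(-1/10460)) = -8 + (11934/137 - 3783/2615) = -8 + 30689139/358255 = 27823099/358255 ≈ 77.663)
(8441 + N) - 18060 = (8441 + 27823099/358255) - 18060 = 3051853554/358255 - 18060 = -3418231746/358255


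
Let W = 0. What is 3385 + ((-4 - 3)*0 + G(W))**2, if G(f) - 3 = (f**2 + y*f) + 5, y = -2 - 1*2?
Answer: 3449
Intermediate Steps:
y = -4 (y = -2 - 2 = -4)
G(f) = 8 + f**2 - 4*f (G(f) = 3 + ((f**2 - 4*f) + 5) = 3 + (5 + f**2 - 4*f) = 8 + f**2 - 4*f)
3385 + ((-4 - 3)*0 + G(W))**2 = 3385 + ((-4 - 3)*0 + (8 + 0**2 - 4*0))**2 = 3385 + (-7*0 + (8 + 0 + 0))**2 = 3385 + (0 + 8)**2 = 3385 + 8**2 = 3385 + 64 = 3449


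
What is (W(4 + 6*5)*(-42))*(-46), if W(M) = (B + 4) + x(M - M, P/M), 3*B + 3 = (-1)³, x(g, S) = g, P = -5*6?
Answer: 5152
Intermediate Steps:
P = -30
B = -4/3 (B = -1 + (⅓)*(-1)³ = -1 + (⅓)*(-1) = -1 - ⅓ = -4/3 ≈ -1.3333)
W(M) = 8/3 (W(M) = (-4/3 + 4) + (M - M) = 8/3 + 0 = 8/3)
(W(4 + 6*5)*(-42))*(-46) = ((8/3)*(-42))*(-46) = -112*(-46) = 5152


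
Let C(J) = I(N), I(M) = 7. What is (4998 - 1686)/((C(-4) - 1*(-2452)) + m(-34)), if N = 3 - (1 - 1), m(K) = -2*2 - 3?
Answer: 828/613 ≈ 1.3507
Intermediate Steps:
m(K) = -7 (m(K) = -4 - 3 = -7)
N = 3 (N = 3 - 1*0 = 3 + 0 = 3)
C(J) = 7
(4998 - 1686)/((C(-4) - 1*(-2452)) + m(-34)) = (4998 - 1686)/((7 - 1*(-2452)) - 7) = 3312/((7 + 2452) - 7) = 3312/(2459 - 7) = 3312/2452 = 3312*(1/2452) = 828/613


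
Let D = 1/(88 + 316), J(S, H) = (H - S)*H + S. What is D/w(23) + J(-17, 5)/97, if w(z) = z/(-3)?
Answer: 863865/901324 ≈ 0.95844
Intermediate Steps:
J(S, H) = S + H*(H - S) (J(S, H) = H*(H - S) + S = S + H*(H - S))
w(z) = -z/3 (w(z) = z*(-⅓) = -z/3)
D = 1/404 ≈ 0.0024752
D/w(23) + J(-17, 5)/97 = 1/(404*((-⅓*23))) + (-17 + 5² - 1*5*(-17))/97 = 1/(404*(-23/3)) + (-17 + 25 + 85)*(1/97) = (1/404)*(-3/23) + 93*(1/97) = -3/9292 + 93/97 = 863865/901324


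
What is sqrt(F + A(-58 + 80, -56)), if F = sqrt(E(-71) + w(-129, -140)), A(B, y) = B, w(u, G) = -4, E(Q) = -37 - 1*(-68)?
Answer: sqrt(22 + 3*sqrt(3)) ≈ 5.2150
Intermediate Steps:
E(Q) = 31 (E(Q) = -37 + 68 = 31)
F = 3*sqrt(3) (F = sqrt(31 - 4) = sqrt(27) = 3*sqrt(3) ≈ 5.1962)
sqrt(F + A(-58 + 80, -56)) = sqrt(3*sqrt(3) + (-58 + 80)) = sqrt(3*sqrt(3) + 22) = sqrt(22 + 3*sqrt(3))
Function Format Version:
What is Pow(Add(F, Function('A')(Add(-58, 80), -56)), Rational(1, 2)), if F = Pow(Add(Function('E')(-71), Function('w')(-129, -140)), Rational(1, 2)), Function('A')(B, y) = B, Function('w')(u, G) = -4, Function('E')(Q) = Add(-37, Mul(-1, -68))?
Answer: Pow(Add(22, Mul(3, Pow(3, Rational(1, 2)))), Rational(1, 2)) ≈ 5.2150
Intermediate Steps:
Function('E')(Q) = 31 (Function('E')(Q) = Add(-37, 68) = 31)
F = Mul(3, Pow(3, Rational(1, 2))) (F = Pow(Add(31, -4), Rational(1, 2)) = Pow(27, Rational(1, 2)) = Mul(3, Pow(3, Rational(1, 2))) ≈ 5.1962)
Pow(Add(F, Function('A')(Add(-58, 80), -56)), Rational(1, 2)) = Pow(Add(Mul(3, Pow(3, Rational(1, 2))), Add(-58, 80)), Rational(1, 2)) = Pow(Add(Mul(3, Pow(3, Rational(1, 2))), 22), Rational(1, 2)) = Pow(Add(22, Mul(3, Pow(3, Rational(1, 2)))), Rational(1, 2))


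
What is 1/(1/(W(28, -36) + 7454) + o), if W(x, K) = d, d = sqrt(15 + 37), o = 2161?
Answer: 120069627758/259470481693133 + 2*sqrt(13)/259470481693133 ≈ 0.00046275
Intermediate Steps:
d = 2*sqrt(13) (d = sqrt(52) = 2*sqrt(13) ≈ 7.2111)
W(x, K) = 2*sqrt(13)
1/(1/(W(28, -36) + 7454) + o) = 1/(1/(2*sqrt(13) + 7454) + 2161) = 1/(1/(7454 + 2*sqrt(13)) + 2161) = 1/(2161 + 1/(7454 + 2*sqrt(13)))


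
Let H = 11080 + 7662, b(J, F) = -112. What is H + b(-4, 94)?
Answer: 18630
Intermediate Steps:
H = 18742
H + b(-4, 94) = 18742 - 112 = 18630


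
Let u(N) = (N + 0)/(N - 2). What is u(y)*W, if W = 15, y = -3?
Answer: 9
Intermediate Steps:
u(N) = N/(-2 + N)
u(y)*W = -3/(-2 - 3)*15 = -3/(-5)*15 = -3*(-⅕)*15 = (⅗)*15 = 9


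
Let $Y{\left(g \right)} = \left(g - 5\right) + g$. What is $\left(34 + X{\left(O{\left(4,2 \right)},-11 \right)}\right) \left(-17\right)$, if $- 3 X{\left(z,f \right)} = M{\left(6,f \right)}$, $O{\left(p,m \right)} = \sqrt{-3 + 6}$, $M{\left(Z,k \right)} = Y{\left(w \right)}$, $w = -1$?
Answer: $- \frac{1853}{3} \approx -617.67$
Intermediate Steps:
$Y{\left(g \right)} = -5 + 2 g$ ($Y{\left(g \right)} = \left(-5 + g\right) + g = -5 + 2 g$)
$M{\left(Z,k \right)} = -7$ ($M{\left(Z,k \right)} = -5 + 2 \left(-1\right) = -5 - 2 = -7$)
$O{\left(p,m \right)} = \sqrt{3}$
$X{\left(z,f \right)} = \frac{7}{3}$ ($X{\left(z,f \right)} = \left(- \frac{1}{3}\right) \left(-7\right) = \frac{7}{3}$)
$\left(34 + X{\left(O{\left(4,2 \right)},-11 \right)}\right) \left(-17\right) = \left(34 + \frac{7}{3}\right) \left(-17\right) = \frac{109}{3} \left(-17\right) = - \frac{1853}{3}$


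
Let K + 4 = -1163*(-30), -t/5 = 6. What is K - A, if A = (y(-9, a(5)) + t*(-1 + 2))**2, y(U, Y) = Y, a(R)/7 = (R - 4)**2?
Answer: 34357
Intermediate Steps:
a(R) = 7*(-4 + R)**2 (a(R) = 7*(R - 4)**2 = 7*(-4 + R)**2)
t = -30 (t = -5*6 = -30)
K = 34886 (K = -4 - 1163*(-30) = -4 + 34890 = 34886)
A = 529 (A = (7*(-4 + 5)**2 - 30*(-1 + 2))**2 = (7*1**2 - 30*1)**2 = (7*1 - 30)**2 = (7 - 30)**2 = (-23)**2 = 529)
K - A = 34886 - 1*529 = 34886 - 529 = 34357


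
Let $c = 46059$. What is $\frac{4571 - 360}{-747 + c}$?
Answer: $\frac{4211}{45312} \approx 0.092933$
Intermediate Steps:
$\frac{4571 - 360}{-747 + c} = \frac{4571 - 360}{-747 + 46059} = \frac{4211}{45312}$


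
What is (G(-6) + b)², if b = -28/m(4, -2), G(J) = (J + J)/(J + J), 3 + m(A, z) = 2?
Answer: 841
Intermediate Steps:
m(A, z) = -1 (m(A, z) = -3 + 2 = -1)
G(J) = 1 (G(J) = (2*J)/((2*J)) = (2*J)*(1/(2*J)) = 1)
b = 28 (b = -28/(-1) = -28*(-1) = 28)
(G(-6) + b)² = (1 + 28)² = 29² = 841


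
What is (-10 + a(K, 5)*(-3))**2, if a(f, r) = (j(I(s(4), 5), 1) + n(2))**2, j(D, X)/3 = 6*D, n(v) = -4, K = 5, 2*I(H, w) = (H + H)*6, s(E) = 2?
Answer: 18182364964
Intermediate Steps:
I(H, w) = 6*H (I(H, w) = ((H + H)*6)/2 = ((2*H)*6)/2 = (12*H)/2 = 6*H)
j(D, X) = 18*D (j(D, X) = 3*(6*D) = 18*D)
a(f, r) = 44944 (a(f, r) = (18*(6*2) - 4)**2 = (18*12 - 4)**2 = (216 - 4)**2 = 212**2 = 44944)
(-10 + a(K, 5)*(-3))**2 = (-10 + 44944*(-3))**2 = (-10 - 134832)**2 = (-134842)**2 = 18182364964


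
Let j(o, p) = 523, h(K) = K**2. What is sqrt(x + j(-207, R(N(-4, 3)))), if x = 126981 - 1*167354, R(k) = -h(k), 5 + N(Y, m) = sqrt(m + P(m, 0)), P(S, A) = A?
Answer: 5*I*sqrt(1594) ≈ 199.62*I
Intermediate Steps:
N(Y, m) = -5 + sqrt(m) (N(Y, m) = -5 + sqrt(m + 0) = -5 + sqrt(m))
R(k) = -k**2
x = -40373 (x = 126981 - 167354 = -40373)
sqrt(x + j(-207, R(N(-4, 3)))) = sqrt(-40373 + 523) = sqrt(-39850) = 5*I*sqrt(1594)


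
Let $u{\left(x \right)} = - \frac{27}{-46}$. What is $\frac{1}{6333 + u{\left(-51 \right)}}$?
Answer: $\frac{46}{291345} \approx 0.00015789$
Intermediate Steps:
$u{\left(x \right)} = \frac{27}{46}$ ($u{\left(x \right)} = \left(-27\right) \left(- \frac{1}{46}\right) = \frac{27}{46}$)
$\frac{1}{6333 + u{\left(-51 \right)}} = \frac{1}{6333 + \frac{27}{46}} = \frac{1}{\frac{291345}{46}} = \frac{46}{291345}$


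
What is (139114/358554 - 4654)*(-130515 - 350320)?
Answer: 401153716956835/179277 ≈ 2.2376e+9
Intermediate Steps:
(139114/358554 - 4654)*(-130515 - 350320) = (139114*(1/358554) - 4654)*(-480835) = (69557/179277 - 4654)*(-480835) = -834285601/179277*(-480835) = 401153716956835/179277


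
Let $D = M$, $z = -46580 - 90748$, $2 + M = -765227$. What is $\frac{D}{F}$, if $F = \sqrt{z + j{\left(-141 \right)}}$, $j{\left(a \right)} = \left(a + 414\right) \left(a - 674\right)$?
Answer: $\frac{765229 i \sqrt{359823}}{359823} \approx 1275.7 i$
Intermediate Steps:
$j{\left(a \right)} = \left(-674 + a\right) \left(414 + a\right)$ ($j{\left(a \right)} = \left(414 + a\right) \left(-674 + a\right) = \left(-674 + a\right) \left(414 + a\right)$)
$M = -765229$ ($M = -2 - 765227 = -765229$)
$z = -137328$
$D = -765229$
$F = i \sqrt{359823}$ ($F = \sqrt{-137328 - \left(242376 - 19881\right)} = \sqrt{-137328 + \left(-279036 + 19881 + 36660\right)} = \sqrt{-137328 - 222495} = \sqrt{-359823} = i \sqrt{359823} \approx 599.85 i$)
$\frac{D}{F} = - \frac{765229}{i \sqrt{359823}} = - 765229 \left(- \frac{i \sqrt{359823}}{359823}\right) = \frac{765229 i \sqrt{359823}}{359823}$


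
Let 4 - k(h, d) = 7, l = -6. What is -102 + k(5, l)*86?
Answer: -360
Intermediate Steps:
k(h, d) = -3 (k(h, d) = 4 - 1*7 = 4 - 7 = -3)
-102 + k(5, l)*86 = -102 - 3*86 = -102 - 258 = -360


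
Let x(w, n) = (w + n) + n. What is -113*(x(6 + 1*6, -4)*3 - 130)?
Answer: 13334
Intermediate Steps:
x(w, n) = w + 2*n (x(w, n) = (n + w) + n = w + 2*n)
-113*(x(6 + 1*6, -4)*3 - 130) = -113*(((6 + 1*6) + 2*(-4))*3 - 130) = -113*(((6 + 6) - 8)*3 - 130) = -113*((12 - 8)*3 - 130) = -113*(4*3 - 130) = -113*(12 - 130) = -113*(-118) = 13334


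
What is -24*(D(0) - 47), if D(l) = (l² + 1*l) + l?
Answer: 1128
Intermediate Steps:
D(l) = l² + 2*l (D(l) = (l² + l) + l = (l + l²) + l = l² + 2*l)
-24*(D(0) - 47) = -24*(0*(2 + 0) - 47) = -24*(0*2 - 47) = -24*(0 - 47) = -24*(-47) = 1128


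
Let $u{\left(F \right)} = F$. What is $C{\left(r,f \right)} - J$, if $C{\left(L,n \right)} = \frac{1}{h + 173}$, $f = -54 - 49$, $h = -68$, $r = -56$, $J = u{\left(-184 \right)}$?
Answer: $\frac{19321}{105} \approx 184.01$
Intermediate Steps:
$J = -184$
$f = -103$
$C{\left(L,n \right)} = \frac{1}{105}$ ($C{\left(L,n \right)} = \frac{1}{-68 + 173} = \frac{1}{105}$)
$C{\left(r,f \right)} - J = \frac{1}{105} - -184 = \frac{1}{105} + 184 = \frac{19321}{105}$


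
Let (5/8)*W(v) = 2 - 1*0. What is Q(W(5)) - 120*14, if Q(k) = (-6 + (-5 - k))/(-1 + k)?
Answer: -18551/11 ≈ -1686.5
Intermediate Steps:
W(v) = 16/5 (W(v) = 8*(2 - 1*0)/5 = 8*(2 + 0)/5 = (8/5)*2 = 16/5)
Q(k) = (-11 - k)/(-1 + k)
Q(W(5)) - 120*14 = (-11 - 1*16/5)/(-1 + 16/5) - 120*14 = (-11 - 16/5)/(11/5) - 1680 = (5/11)*(-71/5) - 1680 = -71/11 - 1680 = -18551/11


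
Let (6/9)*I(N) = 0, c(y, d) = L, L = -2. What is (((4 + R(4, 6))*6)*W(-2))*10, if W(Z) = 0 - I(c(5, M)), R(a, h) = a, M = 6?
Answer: 0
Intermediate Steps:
c(y, d) = -2
I(N) = 0 (I(N) = (3/2)*0 = 0)
W(Z) = 0 (W(Z) = 0 - 1*0 = 0 + 0 = 0)
(((4 + R(4, 6))*6)*W(-2))*10 = (((4 + 4)*6)*0)*10 = ((8*6)*0)*10 = (48*0)*10 = 0*10 = 0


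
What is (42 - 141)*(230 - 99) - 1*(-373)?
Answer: -12596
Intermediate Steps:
(42 - 141)*(230 - 99) - 1*(-373) = -99*131 + 373 = -12969 + 373 = -12596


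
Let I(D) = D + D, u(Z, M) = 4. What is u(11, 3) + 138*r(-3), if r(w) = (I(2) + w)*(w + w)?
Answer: -824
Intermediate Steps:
I(D) = 2*D
r(w) = 2*w*(4 + w) (r(w) = (2*2 + w)*(w + w) = (4 + w)*(2*w) = 2*w*(4 + w))
u(11, 3) + 138*r(-3) = 4 + 138*(2*(-3)*(4 - 3)) = 4 + 138*(2*(-3)*1) = 4 + 138*(-6) = 4 - 828 = -824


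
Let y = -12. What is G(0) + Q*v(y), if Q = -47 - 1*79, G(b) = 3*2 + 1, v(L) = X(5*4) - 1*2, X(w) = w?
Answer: -2261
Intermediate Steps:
v(L) = 18 (v(L) = 5*4 - 1*2 = 20 - 2 = 18)
G(b) = 7 (G(b) = 6 + 1 = 7)
Q = -126 (Q = -47 - 79 = -126)
G(0) + Q*v(y) = 7 - 126*18 = 7 - 2268 = -2261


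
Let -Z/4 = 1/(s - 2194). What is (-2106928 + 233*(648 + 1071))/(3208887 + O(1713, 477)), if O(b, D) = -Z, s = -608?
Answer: -2390667801/4495650685 ≈ -0.53177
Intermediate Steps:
Z = 2/1401 (Z = -4/(-608 - 2194) = -4/(-2802) = -4*(-1/2802) = 2/1401 ≈ 0.0014276)
O(b, D) = -2/1401 (O(b, D) = -1*2/1401 = -2/1401)
(-2106928 + 233*(648 + 1071))/(3208887 + O(1713, 477)) = (-2106928 + 233*(648 + 1071))/(3208887 - 2/1401) = (-2106928 + 233*1719)/(4495650685/1401) = (-2106928 + 400527)*(1401/4495650685) = -1706401*1401/4495650685 = -2390667801/4495650685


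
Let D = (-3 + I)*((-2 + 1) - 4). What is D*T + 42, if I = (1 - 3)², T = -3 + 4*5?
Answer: -43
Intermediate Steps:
T = 17 (T = -3 + 20 = 17)
I = 4 (I = (-2)² = 4)
D = -5 (D = (-3 + 4)*((-2 + 1) - 4) = 1*(-1 - 4) = 1*(-5) = -5)
D*T + 42 = -5*17 + 42 = -85 + 42 = -43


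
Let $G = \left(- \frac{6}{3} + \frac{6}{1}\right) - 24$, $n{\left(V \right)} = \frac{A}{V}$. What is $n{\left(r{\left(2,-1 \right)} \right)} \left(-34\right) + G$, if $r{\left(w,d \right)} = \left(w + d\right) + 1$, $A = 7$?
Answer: $-139$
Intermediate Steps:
$r{\left(w,d \right)} = 1 + d + w$ ($r{\left(w,d \right)} = \left(d + w\right) + 1 = 1 + d + w$)
$n{\left(V \right)} = \frac{7}{V}$
$G = -20$ ($G = \left(\left(-6\right) \frac{1}{3} + 6 \cdot 1\right) - 24 = \left(-2 + 6\right) - 24 = 4 - 24 = -20$)
$n{\left(r{\left(2,-1 \right)} \right)} \left(-34\right) + G = \frac{7}{1 - 1 + 2} \left(-34\right) - 20 = \frac{7}{2} \left(-34\right) - 20 = -119 - 20 = -139$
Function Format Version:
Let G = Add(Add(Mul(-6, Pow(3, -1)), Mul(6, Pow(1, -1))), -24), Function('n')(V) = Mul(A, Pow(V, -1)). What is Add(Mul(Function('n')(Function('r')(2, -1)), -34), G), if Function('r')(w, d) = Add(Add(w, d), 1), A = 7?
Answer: -139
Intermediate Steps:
Function('r')(w, d) = Add(1, d, w) (Function('r')(w, d) = Add(Add(d, w), 1) = Add(1, d, w))
Function('n')(V) = Mul(7, Pow(V, -1))
G = -20 (G = Add(Add(Mul(-6, Rational(1, 3)), Mul(6, 1)), -24) = Add(Add(-2, 6), -24) = Add(4, -24) = -20)
Add(Mul(Function('n')(Function('r')(2, -1)), -34), G) = Add(Mul(Mul(7, Pow(Add(1, -1, 2), -1)), -34), -20) = Add(Mul(Mul(7, Pow(2, -1)), -34), -20) = Add(Mul(Mul(7, Rational(1, 2)), -34), -20) = Add(Mul(Rational(7, 2), -34), -20) = Add(-119, -20) = -139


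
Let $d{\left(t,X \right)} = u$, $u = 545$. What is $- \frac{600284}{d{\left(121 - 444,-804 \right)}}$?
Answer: $- \frac{600284}{545} \approx -1101.4$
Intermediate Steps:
$d{\left(t,X \right)} = 545$
$- \frac{600284}{d{\left(121 - 444,-804 \right)}} = - \frac{600284}{545}$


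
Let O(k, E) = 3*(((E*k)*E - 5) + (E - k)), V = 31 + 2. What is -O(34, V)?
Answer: -111060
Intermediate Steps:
V = 33
O(k, E) = -15 - 3*k + 3*E + 3*k*E**2 (O(k, E) = 3*((k*E**2 - 5) + (E - k)) = 3*((-5 + k*E**2) + (E - k)) = 3*(-5 + E - k + k*E**2) = -15 - 3*k + 3*E + 3*k*E**2)
-O(34, V) = -(-15 - 3*34 + 3*33 + 3*34*33**2) = -(-15 - 102 + 99 + 3*34*1089) = -(-15 - 102 + 99 + 111078) = -1*111060 = -111060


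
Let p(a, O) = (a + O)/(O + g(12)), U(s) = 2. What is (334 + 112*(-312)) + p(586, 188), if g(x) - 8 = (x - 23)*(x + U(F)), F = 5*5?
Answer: -242141/7 ≈ -34592.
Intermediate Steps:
F = 25
g(x) = 8 + (-23 + x)*(2 + x) (g(x) = 8 + (x - 23)*(x + 2) = 8 + (-23 + x)*(2 + x))
p(a, O) = (O + a)/(-146 + O) (p(a, O) = (a + O)/(O + (-38 + 12² - 21*12)) = (O + a)/(O + (-38 + 144 - 252)) = (O + a)/(O - 146) = (O + a)/(-146 + O))
(334 + 112*(-312)) + p(586, 188) = (334 + 112*(-312)) + (188 + 586)/(-146 + 188) = (334 - 34944) + 774/42 = -34610 + (1/42)*774 = -34610 + 129/7 = -242141/7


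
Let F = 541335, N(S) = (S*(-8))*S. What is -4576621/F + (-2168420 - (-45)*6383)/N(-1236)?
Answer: -18305044493251/2205320837760 ≈ -8.3004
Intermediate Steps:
N(S) = -8*S² (N(S) = (-8*S)*S = -8*S²)
-4576621/F + (-2168420 - (-45)*6383)/N(-1236) = -4576621/541335 + (-2168420 - (-45)*6383)/((-8*(-1236)²)) = -4576621*1/541335 + (-2168420 - 1*(-287235))/((-8*1527696)) = -4576621/541335 + (-2168420 + 287235)/(-12221568) = -4576621/541335 - 1881185*(-1/12221568) = -4576621/541335 + 1881185/12221568 = -18305044493251/2205320837760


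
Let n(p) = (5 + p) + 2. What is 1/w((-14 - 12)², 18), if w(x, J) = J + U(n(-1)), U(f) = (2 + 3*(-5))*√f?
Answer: -3/115 - 13*√6/690 ≈ -0.072237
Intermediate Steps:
n(p) = 7 + p
U(f) = -13*√f (U(f) = (2 - 15)*√f = -13*√f)
w(x, J) = J - 13*√6 (w(x, J) = J - 13*√(7 - 1) = J - 13*√6)
1/w((-14 - 12)², 18) = 1/(18 - 13*√6)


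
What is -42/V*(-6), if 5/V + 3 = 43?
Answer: 2016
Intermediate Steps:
V = ⅛ (V = 5/(-3 + 43) = 5/40 = 5*(1/40) = ⅛ ≈ 0.12500)
-42/V*(-6) = -42/⅛*(-6) = -42*8*(-6) = -336*(-6) = 2016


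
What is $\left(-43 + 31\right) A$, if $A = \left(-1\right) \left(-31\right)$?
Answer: $-372$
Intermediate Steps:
$A = 31$
$\left(-43 + 31\right) A = \left(-43 + 31\right) 31 = \left(-12\right) 31 = -372$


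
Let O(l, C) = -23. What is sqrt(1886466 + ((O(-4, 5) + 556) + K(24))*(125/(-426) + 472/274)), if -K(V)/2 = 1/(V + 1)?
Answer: sqrt(17855915517646354)/97270 ≈ 1373.8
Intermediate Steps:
K(V) = -2/(1 + V) (K(V) = -2/(V + 1) = -2/(1 + V))
sqrt(1886466 + ((O(-4, 5) + 556) + K(24))*(125/(-426) + 472/274)) = sqrt(1886466 + ((-23 + 556) - 2/(1 + 24))*(125/(-426) + 472/274)) = sqrt(1886466 + (533 - 2/25)*(125*(-1/426) + 472*(1/274))) = sqrt(1886466 + (533 - 2*1/25)*(-125/426 + 236/137)) = sqrt(1886466 + (533 - 2/25)*(83411/58362)) = sqrt(1886466 + (13323/25)*(83411/58362)) = sqrt(1886466 + 370428251/486350) = sqrt(917853167351/486350) = sqrt(17855915517646354)/97270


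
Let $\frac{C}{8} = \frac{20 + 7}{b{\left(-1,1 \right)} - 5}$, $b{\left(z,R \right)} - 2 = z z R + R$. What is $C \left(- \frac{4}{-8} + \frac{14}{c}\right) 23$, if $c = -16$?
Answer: $1863$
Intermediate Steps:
$b{\left(z,R \right)} = 2 + R + R z^{2}$ ($b{\left(z,R \right)} = 2 + \left(z z R + R\right) = 2 + \left(z^{2} R + R\right) = 2 + \left(R z^{2} + R\right) = 2 + \left(R + R z^{2}\right) = 2 + R + R z^{2}$)
$C = -216$ ($C = 8 \frac{20 + 7}{\left(2 + 1 + 1 \left(-1\right)^{2}\right) - 5} = 8 \frac{27}{\left(2 + 1 + 1 \cdot 1\right) - 5} = 8 \frac{27}{\left(2 + 1 + 1\right) - 5} = 8 \frac{27}{4 - 5} = 8 \frac{27}{-1} = 8 \cdot 27 \left(-1\right) = 8 \left(-27\right) = -216$)
$C \left(- \frac{4}{-8} + \frac{14}{c}\right) 23 = - 216 \left(- \frac{4}{-8} + \frac{14}{-16}\right) 23 = - 216 \left(\left(-4\right) \left(- \frac{1}{8}\right) + 14 \left(- \frac{1}{16}\right)\right) 23 = - 216 \left(\frac{1}{2} - \frac{7}{8}\right) 23 = \left(-216\right) \left(- \frac{3}{8}\right) 23 = 81 \cdot 23 = 1863$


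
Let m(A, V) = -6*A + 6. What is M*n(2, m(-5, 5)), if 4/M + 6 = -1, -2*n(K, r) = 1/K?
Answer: ⅐ ≈ 0.14286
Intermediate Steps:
m(A, V) = 6 - 6*A
n(K, r) = -1/(2*K)
M = -4/7 (M = 4/(-6 - 1) = 4/(-7) = 4*(-⅐) = -4/7 ≈ -0.57143)
M*n(2, m(-5, 5)) = -(-2)/(7*2) = -4/7*(-¼) = ⅐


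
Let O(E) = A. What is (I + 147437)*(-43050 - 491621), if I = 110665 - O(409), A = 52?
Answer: -137971851550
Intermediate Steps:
O(E) = 52
I = 110613 (I = 110665 - 1*52 = 110665 - 52 = 110613)
(I + 147437)*(-43050 - 491621) = (110613 + 147437)*(-43050 - 491621) = 258050*(-534671) = -137971851550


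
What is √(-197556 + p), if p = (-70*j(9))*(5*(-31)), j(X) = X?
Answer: I*√99906 ≈ 316.08*I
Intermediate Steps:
p = 97650 (p = (-70*9)*(5*(-31)) = -630*(-155) = 97650)
√(-197556 + p) = √(-197556 + 97650) = √(-99906) = I*√99906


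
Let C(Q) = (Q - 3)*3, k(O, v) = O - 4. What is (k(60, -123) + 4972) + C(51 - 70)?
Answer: 4962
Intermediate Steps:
k(O, v) = -4 + O
C(Q) = -9 + 3*Q (C(Q) = (-3 + Q)*3 = -9 + 3*Q)
(k(60, -123) + 4972) + C(51 - 70) = ((-4 + 60) + 4972) + (-9 + 3*(51 - 70)) = (56 + 4972) + (-9 + 3*(-19)) = 5028 + (-9 - 57) = 5028 - 66 = 4962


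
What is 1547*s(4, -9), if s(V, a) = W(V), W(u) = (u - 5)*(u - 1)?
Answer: -4641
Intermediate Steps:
W(u) = (-1 + u)*(-5 + u) (W(u) = (-5 + u)*(-1 + u) = (-1 + u)*(-5 + u))
s(V, a) = 5 + V**2 - 6*V
1547*s(4, -9) = 1547*(5 + 4**2 - 6*4) = 1547*(5 + 16 - 24) = 1547*(-3) = -4641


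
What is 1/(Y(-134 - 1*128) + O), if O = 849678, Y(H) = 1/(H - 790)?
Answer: 1052/893861255 ≈ 1.1769e-6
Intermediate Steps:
Y(H) = 1/(-790 + H)
1/(Y(-134 - 1*128) + O) = 1/(1/(-790 + (-134 - 1*128)) + 849678) = 1/(1/(-790 + (-134 - 128)) + 849678) = 1/(1/(-790 - 262) + 849678) = 1/(1/(-1052) + 849678) = 1/(-1/1052 + 849678) = 1/(893861255/1052) = 1052/893861255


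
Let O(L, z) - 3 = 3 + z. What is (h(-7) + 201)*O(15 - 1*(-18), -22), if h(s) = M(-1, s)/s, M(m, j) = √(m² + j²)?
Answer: -3216 + 80*√2/7 ≈ -3199.8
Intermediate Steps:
M(m, j) = √(j² + m²)
h(s) = √(1 + s²)/s (h(s) = √(s² + (-1)²)/s = √(s² + 1)/s = √(1 + s²)/s)
O(L, z) = 6 + z (O(L, z) = 3 + (3 + z) = 6 + z)
(h(-7) + 201)*O(15 - 1*(-18), -22) = (√(1 + (-7)²)/(-7) + 201)*(6 - 22) = (-√(1 + 49)/7 + 201)*(-16) = (-5*√2/7 + 201)*(-16) = (201 - 5*√2/7)*(-16) = -3216 + 80*√2/7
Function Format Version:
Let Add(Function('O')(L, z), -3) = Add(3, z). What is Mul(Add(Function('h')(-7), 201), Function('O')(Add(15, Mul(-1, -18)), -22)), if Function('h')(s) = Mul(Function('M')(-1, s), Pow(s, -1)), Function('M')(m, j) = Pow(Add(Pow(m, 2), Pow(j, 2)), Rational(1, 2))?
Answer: Add(-3216, Mul(Rational(80, 7), Pow(2, Rational(1, 2)))) ≈ -3199.8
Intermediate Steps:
Function('M')(m, j) = Pow(Add(Pow(j, 2), Pow(m, 2)), Rational(1, 2))
Function('h')(s) = Mul(Pow(s, -1), Pow(Add(1, Pow(s, 2)), Rational(1, 2))) (Function('h')(s) = Mul(Pow(Add(Pow(s, 2), Pow(-1, 2)), Rational(1, 2)), Pow(s, -1)) = Mul(Pow(Add(Pow(s, 2), 1), Rational(1, 2)), Pow(s, -1)) = Mul(Pow(Add(1, Pow(s, 2)), Rational(1, 2)), Pow(s, -1)) = Mul(Pow(s, -1), Pow(Add(1, Pow(s, 2)), Rational(1, 2))))
Function('O')(L, z) = Add(6, z) (Function('O')(L, z) = Add(3, Add(3, z)) = Add(6, z))
Mul(Add(Function('h')(-7), 201), Function('O')(Add(15, Mul(-1, -18)), -22)) = Mul(Add(Mul(Pow(-7, -1), Pow(Add(1, Pow(-7, 2)), Rational(1, 2))), 201), Add(6, -22)) = Mul(Add(Mul(Rational(-1, 7), Pow(Add(1, 49), Rational(1, 2))), 201), -16) = Mul(Add(Mul(Rational(-1, 7), Pow(50, Rational(1, 2))), 201), -16) = Mul(Add(Mul(Rational(-1, 7), Mul(5, Pow(2, Rational(1, 2)))), 201), -16) = Mul(Add(Mul(Rational(-5, 7), Pow(2, Rational(1, 2))), 201), -16) = Mul(Add(201, Mul(Rational(-5, 7), Pow(2, Rational(1, 2)))), -16) = Add(-3216, Mul(Rational(80, 7), Pow(2, Rational(1, 2))))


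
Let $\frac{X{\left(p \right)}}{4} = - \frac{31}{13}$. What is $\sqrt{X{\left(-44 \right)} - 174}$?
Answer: $\frac{i \sqrt{31018}}{13} \approx 13.548 i$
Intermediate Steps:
$X{\left(p \right)} = - \frac{124}{13}$ ($X{\left(p \right)} = 4 \left(- \frac{31}{13}\right) = - \frac{124}{13}$)
$\sqrt{X{\left(-44 \right)} - 174} = \sqrt{- \frac{124}{13} - 174} = \sqrt{- \frac{2386}{13}} = \frac{i \sqrt{31018}}{13}$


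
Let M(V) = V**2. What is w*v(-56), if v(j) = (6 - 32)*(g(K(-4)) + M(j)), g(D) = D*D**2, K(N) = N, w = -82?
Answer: 6549504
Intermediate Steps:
g(D) = D**3
v(j) = 1664 - 26*j**2 (v(j) = (6 - 32)*((-4)**3 + j**2) = -26*(-64 + j**2) = 1664 - 26*j**2)
w*v(-56) = -82*(1664 - 26*(-56)**2) = -82*(1664 - 26*3136) = -82*(1664 - 81536) = -82*(-79872) = 6549504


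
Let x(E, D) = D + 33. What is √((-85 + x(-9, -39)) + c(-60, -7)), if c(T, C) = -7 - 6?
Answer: 2*I*√26 ≈ 10.198*I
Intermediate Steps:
x(E, D) = 33 + D
c(T, C) = -13
√((-85 + x(-9, -39)) + c(-60, -7)) = √((-85 + (33 - 39)) - 13) = √((-85 - 6) - 13) = √(-91 - 13) = √(-104) = 2*I*√26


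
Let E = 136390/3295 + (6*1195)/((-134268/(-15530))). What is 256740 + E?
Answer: 1899505673607/7373551 ≈ 2.5761e+5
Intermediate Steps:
E = 6420189867/7373551 (E = 136390*(1/3295) + 7170/((-134268*(-1/15530))) = 27278/659 + 7170/(67134/7765) = 27278/659 + 7170*(7765/67134) = 27278/659 + 9279175/11189 = 6420189867/7373551 ≈ 870.71)
256740 + E = 256740 + 6420189867/7373551 = 1899505673607/7373551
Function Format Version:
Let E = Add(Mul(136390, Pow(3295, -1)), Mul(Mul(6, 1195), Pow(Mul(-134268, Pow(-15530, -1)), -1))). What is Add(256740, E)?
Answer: Rational(1899505673607, 7373551) ≈ 2.5761e+5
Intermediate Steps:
E = Rational(6420189867, 7373551) (E = Add(Mul(136390, Rational(1, 3295)), Mul(7170, Pow(Mul(-134268, Rational(-1, 15530)), -1))) = Add(Rational(27278, 659), Mul(7170, Pow(Rational(67134, 7765), -1))) = Add(Rational(27278, 659), Mul(7170, Rational(7765, 67134))) = Add(Rational(27278, 659), Rational(9279175, 11189)) = Rational(6420189867, 7373551) ≈ 870.71)
Add(256740, E) = Add(256740, Rational(6420189867, 7373551)) = Rational(1899505673607, 7373551)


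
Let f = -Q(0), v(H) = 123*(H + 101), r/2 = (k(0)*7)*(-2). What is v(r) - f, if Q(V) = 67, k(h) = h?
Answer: 12490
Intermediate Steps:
r = 0 (r = 2*((0*7)*(-2)) = 2*(0*(-2)) = 2*0 = 0)
v(H) = 12423 + 123*H (v(H) = 123*(101 + H) = 12423 + 123*H)
f = -67 (f = -1*67 = -67)
v(r) - f = (12423 + 123*0) - 1*(-67) = (12423 + 0) + 67 = 12423 + 67 = 12490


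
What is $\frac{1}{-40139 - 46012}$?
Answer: $- \frac{1}{86151} \approx -1.1608 \cdot 10^{-5}$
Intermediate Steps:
$\frac{1}{-40139 - 46012} = \frac{1}{-86151} = - \frac{1}{86151}$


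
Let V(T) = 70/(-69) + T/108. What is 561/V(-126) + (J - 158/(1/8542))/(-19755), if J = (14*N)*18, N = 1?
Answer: -1123228006/5946255 ≈ -188.90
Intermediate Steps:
J = 252 (J = (14*1)*18 = 14*18 = 252)
V(T) = -70/69 + T/108 (V(T) = 70*(-1/69) + T*(1/108) = -70/69 + T/108)
561/V(-126) + (J - 158/(1/8542))/(-19755) = 561/(-70/69 + (1/108)*(-126)) + (252 - 158/(1/8542))/(-19755) = 561/(-70/69 - 7/6) + (252 - 158/1/8542)*(-1/19755) = 561/(-301/138) + (252 - 158*8542)*(-1/19755) = 561*(-138/301) + (252 - 1349636)*(-1/19755) = -77418/301 - 1349384*(-1/19755) = -77418/301 + 1349384/19755 = -1123228006/5946255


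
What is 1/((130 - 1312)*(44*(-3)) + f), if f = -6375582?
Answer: -1/6219558 ≈ -1.6078e-7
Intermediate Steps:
1/((130 - 1312)*(44*(-3)) + f) = 1/((130 - 1312)*(44*(-3)) - 6375582) = 1/(-1182*(-132) - 6375582) = 1/(156024 - 6375582) = 1/(-6219558) = -1/6219558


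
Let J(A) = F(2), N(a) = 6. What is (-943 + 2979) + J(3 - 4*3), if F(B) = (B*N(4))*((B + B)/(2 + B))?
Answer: 2048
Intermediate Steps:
F(B) = 12*B²/(2 + B) (F(B) = (B*6)*((B + B)/(2 + B)) = (6*B)*((2*B)/(2 + B)) = (6*B)*(2*B/(2 + B)) = 12*B²/(2 + B))
J(A) = 12 (J(A) = 12*2²/(2 + 2) = 12*4/4 = 12*4*(¼) = 12)
(-943 + 2979) + J(3 - 4*3) = (-943 + 2979) + 12 = 2036 + 12 = 2048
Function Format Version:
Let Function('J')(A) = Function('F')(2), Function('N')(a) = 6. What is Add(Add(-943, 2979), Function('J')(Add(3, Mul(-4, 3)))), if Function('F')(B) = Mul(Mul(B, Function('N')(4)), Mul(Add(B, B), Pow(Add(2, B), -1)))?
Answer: 2048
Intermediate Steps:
Function('F')(B) = Mul(12, Pow(B, 2), Pow(Add(2, B), -1)) (Function('F')(B) = Mul(Mul(B, 6), Mul(Add(B, B), Pow(Add(2, B), -1))) = Mul(Mul(6, B), Mul(Mul(2, B), Pow(Add(2, B), -1))) = Mul(Mul(6, B), Mul(2, B, Pow(Add(2, B), -1))) = Mul(12, Pow(B, 2), Pow(Add(2, B), -1)))
Function('J')(A) = 12 (Function('J')(A) = Mul(12, Pow(2, 2), Pow(Add(2, 2), -1)) = Mul(12, 4, Pow(4, -1)) = Mul(12, 4, Rational(1, 4)) = 12)
Add(Add(-943, 2979), Function('J')(Add(3, Mul(-4, 3)))) = Add(Add(-943, 2979), 12) = Add(2036, 12) = 2048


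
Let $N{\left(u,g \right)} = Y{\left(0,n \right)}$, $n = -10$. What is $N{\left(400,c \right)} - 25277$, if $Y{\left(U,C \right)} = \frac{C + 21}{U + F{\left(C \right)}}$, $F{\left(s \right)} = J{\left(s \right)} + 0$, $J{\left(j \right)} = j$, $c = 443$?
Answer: $- \frac{252781}{10} \approx -25278.0$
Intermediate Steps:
$F{\left(s \right)} = s$ ($F{\left(s \right)} = s + 0 = s$)
$Y{\left(U,C \right)} = \frac{21 + C}{C + U}$ ($Y{\left(U,C \right)} = \frac{C + 21}{U + C} = \frac{21 + C}{C + U}$)
$N{\left(u,g \right)} = - \frac{11}{10}$ ($N{\left(u,g \right)} = \frac{21 - 10}{-10 + 0} = \frac{1}{-10} \cdot 11 = \left(- \frac{1}{10}\right) 11 = - \frac{11}{10}$)
$N{\left(400,c \right)} - 25277 = - \frac{11}{10} - 25277 = - \frac{252781}{10}$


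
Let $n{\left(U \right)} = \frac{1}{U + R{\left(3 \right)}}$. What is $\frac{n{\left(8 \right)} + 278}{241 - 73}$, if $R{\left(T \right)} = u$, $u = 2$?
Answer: $\frac{927}{560} \approx 1.6554$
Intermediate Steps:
$R{\left(T \right)} = 2$
$n{\left(U \right)} = \frac{1}{2 + U}$ ($n{\left(U \right)} = \frac{1}{U + 2} = \frac{1}{2 + U}$)
$\frac{n{\left(8 \right)} + 278}{241 - 73} = \frac{\frac{1}{2 + 8} + 278}{241 - 73} = \frac{\frac{1}{10} + 278}{168} = \left(\frac{1}{10} + 278\right) \frac{1}{168} = \frac{2781}{10} \cdot \frac{1}{168} = \frac{927}{560}$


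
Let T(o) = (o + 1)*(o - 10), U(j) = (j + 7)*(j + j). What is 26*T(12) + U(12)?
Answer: 1132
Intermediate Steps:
U(j) = 2*j*(7 + j) (U(j) = (7 + j)*(2*j) = 2*j*(7 + j))
T(o) = (1 + o)*(-10 + o)
26*T(12) + U(12) = 26*(-10 + 12² - 9*12) + 2*12*(7 + 12) = 26*(-10 + 144 - 108) + 2*12*19 = 26*26 + 456 = 676 + 456 = 1132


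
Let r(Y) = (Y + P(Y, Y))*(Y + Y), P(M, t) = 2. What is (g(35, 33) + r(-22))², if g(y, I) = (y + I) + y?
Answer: 966289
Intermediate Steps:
g(y, I) = I + 2*y (g(y, I) = (I + y) + y = I + 2*y)
r(Y) = 2*Y*(2 + Y) (r(Y) = (Y + 2)*(Y + Y) = (2 + Y)*(2*Y) = 2*Y*(2 + Y))
(g(35, 33) + r(-22))² = ((33 + 2*35) + 2*(-22)*(2 - 22))² = ((33 + 70) + 2*(-22)*(-20))² = (103 + 880)² = 983² = 966289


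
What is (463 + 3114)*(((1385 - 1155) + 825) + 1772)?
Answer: 10112179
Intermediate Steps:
(463 + 3114)*(((1385 - 1155) + 825) + 1772) = 3577*((230 + 825) + 1772) = 3577*(1055 + 1772) = 3577*2827 = 10112179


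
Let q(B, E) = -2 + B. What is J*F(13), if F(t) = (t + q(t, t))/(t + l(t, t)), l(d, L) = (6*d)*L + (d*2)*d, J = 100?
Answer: 160/91 ≈ 1.7582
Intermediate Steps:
l(d, L) = 2*d² + 6*L*d (l(d, L) = 6*L*d + (2*d)*d = 6*L*d + 2*d² = 2*d² + 6*L*d)
F(t) = (-2 + 2*t)/(t + 8*t²) (F(t) = (t + (-2 + t))/(t + 2*t*(t + 3*t)) = (-2 + 2*t)/(t + 2*t*(4*t)) = (-2 + 2*t)/(t + 8*t²))
J*F(13) = 100*(2*(-1 + 13)/(13*(1 + 8*13))) = 100*(2*(1/13)*12/(1 + 104)) = 100*(2*(1/13)*12/105) = 100*(2*(1/13)*(1/105)*12) = 100*(8/455) = 160/91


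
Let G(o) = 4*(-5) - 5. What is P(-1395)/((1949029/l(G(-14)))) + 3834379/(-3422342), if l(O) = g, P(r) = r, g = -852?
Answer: -3405725507311/6670243805918 ≈ -0.51058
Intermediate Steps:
G(o) = -25 (G(o) = -20 - 5 = -25)
l(O) = -852
P(-1395)/((1949029/l(G(-14)))) + 3834379/(-3422342) = -1395/(1949029/(-852)) + 3834379/(-3422342) = -1395/(1949029*(-1/852)) + 3834379*(-1/3422342) = -1395/(-1949029/852) - 3834379/3422342 = -1395*(-852/1949029) - 3834379/3422342 = 1188540/1949029 - 3834379/3422342 = -3405725507311/6670243805918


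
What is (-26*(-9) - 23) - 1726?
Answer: -1515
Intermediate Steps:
(-26*(-9) - 23) - 1726 = (234 - 23) - 1726 = 211 - 1726 = -1515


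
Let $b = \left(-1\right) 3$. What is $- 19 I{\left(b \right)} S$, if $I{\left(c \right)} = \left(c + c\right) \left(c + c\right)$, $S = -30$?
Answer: $20520$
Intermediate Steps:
$b = -3$
$I{\left(c \right)} = 4 c^{2}$ ($I{\left(c \right)} = 2 c 2 c = 4 c^{2}$)
$- 19 I{\left(b \right)} S = - 19 \cdot 4 \left(-3\right)^{2} \left(-30\right) = - 19 \cdot 4 \cdot 9 \left(-30\right) = \left(-19\right) 36 \left(-30\right) = \left(-684\right) \left(-30\right) = 20520$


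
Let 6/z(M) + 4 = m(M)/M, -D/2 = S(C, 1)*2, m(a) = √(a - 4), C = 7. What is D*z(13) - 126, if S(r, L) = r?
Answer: -570/7 ≈ -81.429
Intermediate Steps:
m(a) = √(-4 + a)
D = -28 (D = -14*2 = -2*14 = -28)
z(M) = 6/(-4 + √(-4 + M)/M)
D*z(13) - 126 = -(-168)*13/(-√(-4 + 13) + 4*13) - 126 = -(-168)*13/(-√9 + 52) - 126 = -(-168)*13/(-1*3 + 52) - 126 = -(-168)*13/(-3 + 52) - 126 = -(-168)*13/49 - 126 = -28*(-78/49) - 126 = 312/7 - 126 = -570/7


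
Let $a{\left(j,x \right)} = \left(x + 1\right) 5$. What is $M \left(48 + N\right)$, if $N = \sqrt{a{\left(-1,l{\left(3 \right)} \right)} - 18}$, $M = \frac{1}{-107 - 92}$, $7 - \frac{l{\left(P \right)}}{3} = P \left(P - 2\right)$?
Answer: $- \frac{48}{199} - \frac{\sqrt{47}}{199} \approx -0.27566$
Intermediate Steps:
$l{\left(P \right)} = 21 - 3 P \left(-2 + P\right)$ ($l{\left(P \right)} = 21 - 3 P \left(P - 2\right) = 21 - 3 P \left(-2 + P\right)$)
$a{\left(j,x \right)} = 5 + 5 x$ ($a{\left(j,x \right)} = \left(1 + x\right) 5 = 5 + 5 x$)
$M = - \frac{1}{199}$ ($M = \frac{1}{-199} = - \frac{1}{199} \approx -0.0050251$)
$N = \sqrt{47}$ ($N = \sqrt{\left(5 + 5 \left(21 - 3 \cdot 3^{2} + 6 \cdot 3\right)\right) - 18} = \sqrt{\left(5 + 5 \left(21 - 27 + 18\right)\right) - 18} = \sqrt{\left(5 + 5 \cdot 12\right) - 18} = \sqrt{\left(5 + 60\right) - 18} = \sqrt{65 - 18} = \sqrt{47} \approx 6.8557$)
$M \left(48 + N\right) = - \frac{48 + \sqrt{47}}{199} = - \frac{48}{199} - \frac{\sqrt{47}}{199}$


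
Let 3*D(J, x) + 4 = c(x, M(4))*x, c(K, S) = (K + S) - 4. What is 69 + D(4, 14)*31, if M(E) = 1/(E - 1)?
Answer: 13703/9 ≈ 1522.6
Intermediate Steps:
M(E) = 1/(-1 + E)
c(K, S) = -4 + K + S
D(J, x) = -4/3 + x*(-11/3 + x)/3 (D(J, x) = -4/3 + ((-4 + x + 1/(-1 + 4))*x)/3 = -4/3 + ((-4 + x + 1/3)*x)/3 = -4/3 + ((-4 + x + ⅓)*x)/3 = -4/3 + ((-11/3 + x)*x)/3 = -4/3 + (x*(-11/3 + x))/3 = -4/3 + x*(-11/3 + x)/3)
69 + D(4, 14)*31 = 69 + (-4/3 + (⅑)*14*(-11 + 3*14))*31 = 69 + (-4/3 + (⅑)*14*(-11 + 42))*31 = 69 + (-4/3 + (⅑)*14*31)*31 = 69 + (-4/3 + 434/9)*31 = 69 + (422/9)*31 = 69 + 13082/9 = 13703/9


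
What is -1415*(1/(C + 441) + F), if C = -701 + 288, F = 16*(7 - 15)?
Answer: 5069945/28 ≈ 1.8107e+5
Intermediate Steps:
F = -128 (F = 16*(-8) = -128)
C = -413
-1415*(1/(C + 441) + F) = -1415*(1/(-413 + 441) - 128) = -1415*(1/28 - 128) = -1415*(-3583/28) = 5069945/28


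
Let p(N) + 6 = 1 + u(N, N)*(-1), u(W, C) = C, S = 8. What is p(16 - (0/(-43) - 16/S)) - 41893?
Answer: -41916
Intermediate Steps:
p(N) = -5 - N (p(N) = -6 + (1 + N*(-1)) = -6 + (1 - N) = -5 - N)
p(16 - (0/(-43) - 16/S)) - 41893 = (-5 - (16 - (0/(-43) - 16/8))) - 41893 = (-5 - (16 - (0*(-1/43) - 16*1/8))) - 41893 = (-5 - (16 - (0 - 2))) - 41893 = (-5 - (16 - 1*(-2))) - 41893 = (-5 - (16 + 2)) - 41893 = (-5 - 1*18) - 41893 = (-5 - 18) - 41893 = -23 - 41893 = -41916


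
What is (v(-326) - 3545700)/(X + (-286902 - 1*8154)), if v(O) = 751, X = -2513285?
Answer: 3544949/2808341 ≈ 1.2623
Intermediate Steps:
(v(-326) - 3545700)/(X + (-286902 - 1*8154)) = (751 - 3545700)/(-2513285 + (-286902 - 1*8154)) = -3544949/(-2513285 + (-286902 - 8154)) = -3544949/(-2513285 - 295056) = -3544949/(-2808341) = -3544949*(-1/2808341) = 3544949/2808341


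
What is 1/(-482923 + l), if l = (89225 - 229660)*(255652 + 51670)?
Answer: -1/43159247993 ≈ -2.3170e-11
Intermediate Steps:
l = -43158765070 (l = -140435*307322 = -43158765070)
1/(-482923 + l) = 1/(-482923 - 43158765070) = 1/(-43159247993) = -1/43159247993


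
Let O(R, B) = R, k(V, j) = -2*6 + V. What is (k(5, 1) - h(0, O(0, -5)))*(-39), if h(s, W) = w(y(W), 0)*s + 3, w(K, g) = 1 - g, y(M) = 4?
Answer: 390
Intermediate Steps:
k(V, j) = -12 + V
h(s, W) = 3 + s (h(s, W) = (1 - 1*0)*s + 3 = (1 + 0)*s + 3 = 1*s + 3 = s + 3 = 3 + s)
(k(5, 1) - h(0, O(0, -5)))*(-39) = ((-12 + 5) - (3 + 0))*(-39) = (-7 - 3)*(-39) = -10*(-39) = 390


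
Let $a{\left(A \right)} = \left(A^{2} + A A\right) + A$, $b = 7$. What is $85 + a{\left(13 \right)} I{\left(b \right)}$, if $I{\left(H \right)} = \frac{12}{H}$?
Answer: $\frac{4807}{7} \approx 686.71$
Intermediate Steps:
$a{\left(A \right)} = A + 2 A^{2}$ ($a{\left(A \right)} = \left(A^{2} + A^{2}\right) + A = 2 A^{2} + A = A + 2 A^{2}$)
$85 + a{\left(13 \right)} I{\left(b \right)} = 85 + 13 \left(1 + 2 \cdot 13\right) \frac{12}{7} = 85 + 13 \left(1 + 26\right) 12 \cdot \frac{1}{7} = 85 + 13 \cdot 27 \cdot \frac{12}{7} = 85 + 351 \cdot \frac{12}{7} = 85 + \frac{4212}{7} = \frac{4807}{7}$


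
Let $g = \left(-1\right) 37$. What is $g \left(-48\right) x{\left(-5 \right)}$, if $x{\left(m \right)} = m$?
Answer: $-8880$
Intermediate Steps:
$g = -37$
$g \left(-48\right) x{\left(-5 \right)} = \left(-37\right) \left(-48\right) \left(-5\right) = 1776 \left(-5\right) = -8880$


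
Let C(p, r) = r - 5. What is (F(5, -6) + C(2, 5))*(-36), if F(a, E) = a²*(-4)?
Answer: 3600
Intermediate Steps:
C(p, r) = -5 + r
F(a, E) = -4*a²
(F(5, -6) + C(2, 5))*(-36) = (-4*5² + (-5 + 5))*(-36) = (-4*25 + 0)*(-36) = (-100 + 0)*(-36) = -100*(-36) = 3600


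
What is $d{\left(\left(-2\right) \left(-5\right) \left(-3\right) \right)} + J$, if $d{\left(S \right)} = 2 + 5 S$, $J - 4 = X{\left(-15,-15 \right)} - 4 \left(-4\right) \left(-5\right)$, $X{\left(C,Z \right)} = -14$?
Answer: $-238$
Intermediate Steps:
$J = -90$ ($J = 4 - \left(14 + 4 \left(-4\right) \left(-5\right)\right) = 4 - \left(14 - -80\right) = 4 - 94 = -90$)
$d{\left(\left(-2\right) \left(-5\right) \left(-3\right) \right)} + J = \left(2 + 5 \left(-2\right) \left(-5\right) \left(-3\right)\right) - 90 = \left(2 + 5 \cdot 10 \left(-3\right)\right) - 90 = \left(2 + 5 \left(-30\right)\right) - 90 = \left(2 - 150\right) - 90 = -148 - 90 = -238$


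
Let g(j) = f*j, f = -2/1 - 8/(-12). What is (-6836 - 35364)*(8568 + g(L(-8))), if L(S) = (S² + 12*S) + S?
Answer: -1091460800/3 ≈ -3.6382e+8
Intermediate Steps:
f = -4/3 (f = -2*1 - 8*(-1/12) = -2 + ⅔ = -4/3 ≈ -1.3333)
L(S) = S² + 13*S
g(j) = -4*j/3
(-6836 - 35364)*(8568 + g(L(-8))) = (-6836 - 35364)*(8568 - (-32)*(13 - 8)/3) = -42200*(8568 - (-32)*5/3) = -42200*(8568 - 4/3*(-40)) = -42200*(8568 + 160/3) = -42200*25864/3 = -1091460800/3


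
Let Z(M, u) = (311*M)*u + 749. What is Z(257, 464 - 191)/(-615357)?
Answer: -21820820/615357 ≈ -35.460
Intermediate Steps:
Z(M, u) = 749 + 311*M*u (Z(M, u) = 311*M*u + 749 = 749 + 311*M*u)
Z(257, 464 - 191)/(-615357) = (749 + 311*257*(464 - 191))/(-615357) = (749 + 311*257*273)*(-1/615357) = (749 + 21820071)*(-1/615357) = 21820820*(-1/615357) = -21820820/615357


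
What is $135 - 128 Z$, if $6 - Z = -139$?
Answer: $-18425$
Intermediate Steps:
$Z = 145$ ($Z = 6 - -139 = 6 + 139 = 145$)
$135 - 128 Z = 135 - 18560 = -18425$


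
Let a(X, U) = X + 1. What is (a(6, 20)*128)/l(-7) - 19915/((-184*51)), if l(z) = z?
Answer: -1181237/9384 ≈ -125.88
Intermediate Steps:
a(X, U) = 1 + X
(a(6, 20)*128)/l(-7) - 19915/((-184*51)) = ((1 + 6)*128)/(-7) - 19915/((-184*51)) = (7*128)*(-⅐) - 19915/(-9384) = 896*(-⅐) - 19915*(-1/9384) = -128 + 19915/9384 = -1181237/9384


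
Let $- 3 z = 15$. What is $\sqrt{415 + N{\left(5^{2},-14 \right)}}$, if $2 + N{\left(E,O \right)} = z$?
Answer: $2 \sqrt{102} \approx 20.199$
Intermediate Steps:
$z = -5$ ($z = \left(- \frac{1}{3}\right) 15 = -5$)
$N{\left(E,O \right)} = -7$ ($N{\left(E,O \right)} = -2 - 5 = -7$)
$\sqrt{415 + N{\left(5^{2},-14 \right)}} = \sqrt{415 - 7} = \sqrt{408} = 2 \sqrt{102}$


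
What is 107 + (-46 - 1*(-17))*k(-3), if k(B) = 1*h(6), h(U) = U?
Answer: -67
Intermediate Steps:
k(B) = 6 (k(B) = 1*6 = 6)
107 + (-46 - 1*(-17))*k(-3) = 107 + (-46 - 1*(-17))*6 = 107 + (-46 + 17)*6 = 107 - 29*6 = 107 - 174 = -67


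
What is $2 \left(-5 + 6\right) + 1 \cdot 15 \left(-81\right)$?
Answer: $-1213$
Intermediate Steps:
$2 \left(-5 + 6\right) + 1 \cdot 15 \left(-81\right) = 2 \cdot 1 + 15 \left(-81\right) = 2 - 1215 = -1213$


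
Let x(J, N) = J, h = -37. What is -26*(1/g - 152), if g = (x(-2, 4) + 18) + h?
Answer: 83018/21 ≈ 3953.2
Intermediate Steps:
g = -21 (g = (-2 + 18) - 37 = 16 - 37 = -21)
-26*(1/g - 152) = -26*(1/(-21) - 152) = -26*(-1/21 - 152) = -26*(-3193/21) = 83018/21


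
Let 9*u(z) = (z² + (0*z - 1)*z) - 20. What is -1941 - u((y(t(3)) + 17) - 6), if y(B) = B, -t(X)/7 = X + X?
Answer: -2049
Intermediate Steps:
t(X) = -14*X (t(X) = -7*(X + X) = -14*X)
u(z) = -20/9 - z/9 + z²/9 (u(z) = ((z² + (0*z - 1)*z) - 20)/9 = ((z² + (0 - 1)*z) - 20)/9 = ((z² - z) - 20)/9 = (-20 + z² - z)/9 = -20/9 - z/9 + z²/9)
-1941 - u((y(t(3)) + 17) - 6) = -1941 - (-20/9 - ((-14*3 + 17) - 6)/9 + ((-14*3 + 17) - 6)²/9) = -1941 - (-20/9 - ((-42 + 17) - 6)/9 + ((-42 + 17) - 6)²/9) = -1941 - (-20/9 - (-25 - 6)/9 + (-25 - 6)²/9) = -1941 - (-20/9 - ⅑*(-31) + (⅑)*(-31)²) = -1941 - (-20/9 + 31/9 + (⅑)*961) = -1941 - (-20/9 + 31/9 + 961/9) = -1941 - 1*108 = -1941 - 108 = -2049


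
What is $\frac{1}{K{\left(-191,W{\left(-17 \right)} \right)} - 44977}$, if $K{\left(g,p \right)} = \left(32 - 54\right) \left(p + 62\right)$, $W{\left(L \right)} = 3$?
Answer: $- \frac{1}{46407} \approx -2.1548 \cdot 10^{-5}$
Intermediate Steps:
$K{\left(g,p \right)} = -1364 - 22 p$ ($K{\left(g,p \right)} = - 22 \left(62 + p\right) = -1364 - 22 p$)
$\frac{1}{K{\left(-191,W{\left(-17 \right)} \right)} - 44977} = \frac{1}{\left(-1364 - 66\right) - 44977} = \frac{1}{-1430 - 44977} = \frac{1}{-46407} = - \frac{1}{46407}$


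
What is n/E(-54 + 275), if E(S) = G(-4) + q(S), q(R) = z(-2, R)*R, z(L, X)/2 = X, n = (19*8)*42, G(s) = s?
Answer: 456/6977 ≈ 0.065358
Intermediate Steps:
n = 6384 (n = 152*42 = 6384)
z(L, X) = 2*X
q(R) = 2*R**2 (q(R) = (2*R)*R = 2*R**2)
E(S) = -4 + 2*S**2
n/E(-54 + 275) = 6384/(-4 + 2*(-54 + 275)**2) = 6384/(-4 + 2*221**2) = 6384/(-4 + 2*48841) = 6384/(-4 + 97682) = 6384/97678 = 6384*(1/97678) = 456/6977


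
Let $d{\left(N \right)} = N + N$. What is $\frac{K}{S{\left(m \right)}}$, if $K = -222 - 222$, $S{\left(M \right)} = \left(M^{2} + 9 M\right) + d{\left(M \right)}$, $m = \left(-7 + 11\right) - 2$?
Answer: $- \frac{222}{13} \approx -17.077$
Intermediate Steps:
$d{\left(N \right)} = 2 N$
$m = 2$ ($m = 4 - 2 = 2$)
$S{\left(M \right)} = M^{2} + 11 M$ ($S{\left(M \right)} = \left(M^{2} + 9 M\right) + 2 M = M^{2} + 11 M$)
$K = -444$
$\frac{K}{S{\left(m \right)}} = - \frac{444}{2 \left(11 + 2\right)} = - \frac{444}{2 \cdot 13} = - \frac{444}{26} = \left(-444\right) \frac{1}{26} = - \frac{222}{13}$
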